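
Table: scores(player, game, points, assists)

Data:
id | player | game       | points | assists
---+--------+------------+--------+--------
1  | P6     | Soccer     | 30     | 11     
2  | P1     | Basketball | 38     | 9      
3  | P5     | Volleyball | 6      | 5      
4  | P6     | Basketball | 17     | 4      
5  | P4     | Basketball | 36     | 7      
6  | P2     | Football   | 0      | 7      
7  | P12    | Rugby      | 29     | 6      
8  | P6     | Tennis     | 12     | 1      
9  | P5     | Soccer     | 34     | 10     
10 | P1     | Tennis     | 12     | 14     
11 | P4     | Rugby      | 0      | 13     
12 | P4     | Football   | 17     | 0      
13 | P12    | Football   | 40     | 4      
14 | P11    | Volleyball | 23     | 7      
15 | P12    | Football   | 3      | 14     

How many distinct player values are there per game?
SELECT game, COUNT(DISTINCT player)
FROM scores
GROUP BY game

Result:
  Basketball: 3 distinct
  Football: 3 distinct
  Rugby: 2 distinct
  Soccer: 2 distinct
  Tennis: 2 distinct
  Volleyball: 2 distinct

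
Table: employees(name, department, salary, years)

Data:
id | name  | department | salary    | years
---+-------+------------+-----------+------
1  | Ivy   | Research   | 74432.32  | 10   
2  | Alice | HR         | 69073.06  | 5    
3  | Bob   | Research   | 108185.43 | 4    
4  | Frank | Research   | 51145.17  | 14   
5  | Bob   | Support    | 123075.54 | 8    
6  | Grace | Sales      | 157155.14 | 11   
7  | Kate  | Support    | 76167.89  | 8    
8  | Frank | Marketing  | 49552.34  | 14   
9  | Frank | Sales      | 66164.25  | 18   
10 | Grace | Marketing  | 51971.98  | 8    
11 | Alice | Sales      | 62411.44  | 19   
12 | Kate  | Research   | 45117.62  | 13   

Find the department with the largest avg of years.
SELECT department, AVG(years) as val
FROM employees
GROUP BY department
ORDER BY val DESC
LIMIT 1

Result: Sales with avg(years) = 16.00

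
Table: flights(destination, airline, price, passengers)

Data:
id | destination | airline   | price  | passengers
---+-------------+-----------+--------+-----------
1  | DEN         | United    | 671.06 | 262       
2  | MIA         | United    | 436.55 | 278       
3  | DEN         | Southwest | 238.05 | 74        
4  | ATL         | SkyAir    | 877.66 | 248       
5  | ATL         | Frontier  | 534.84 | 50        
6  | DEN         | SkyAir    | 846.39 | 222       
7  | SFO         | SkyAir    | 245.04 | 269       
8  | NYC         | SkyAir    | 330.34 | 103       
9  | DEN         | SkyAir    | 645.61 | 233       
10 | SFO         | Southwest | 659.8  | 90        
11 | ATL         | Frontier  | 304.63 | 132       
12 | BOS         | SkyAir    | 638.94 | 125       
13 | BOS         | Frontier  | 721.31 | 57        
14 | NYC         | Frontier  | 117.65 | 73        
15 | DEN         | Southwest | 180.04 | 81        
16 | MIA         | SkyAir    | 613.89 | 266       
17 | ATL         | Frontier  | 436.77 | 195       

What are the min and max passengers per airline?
SELECT airline, MIN(passengers), MAX(passengers)
FROM flights
GROUP BY airline

Result:
  Frontier: min=50, max=195
  SkyAir: min=103, max=269
  Southwest: min=74, max=90
  United: min=262, max=278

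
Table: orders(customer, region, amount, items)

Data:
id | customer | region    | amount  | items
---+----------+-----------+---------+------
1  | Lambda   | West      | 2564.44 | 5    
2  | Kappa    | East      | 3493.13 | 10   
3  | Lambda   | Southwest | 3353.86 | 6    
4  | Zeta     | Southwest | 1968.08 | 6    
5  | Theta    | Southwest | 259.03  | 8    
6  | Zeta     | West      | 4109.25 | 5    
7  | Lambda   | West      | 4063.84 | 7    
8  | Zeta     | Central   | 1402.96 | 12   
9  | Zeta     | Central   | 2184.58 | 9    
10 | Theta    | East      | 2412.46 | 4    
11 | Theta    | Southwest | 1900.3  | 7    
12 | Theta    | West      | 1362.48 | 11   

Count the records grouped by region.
SELECT region, COUNT(*) as count
FROM orders
GROUP BY region

Result:
  Central: 2
  East: 2
  Southwest: 4
  West: 4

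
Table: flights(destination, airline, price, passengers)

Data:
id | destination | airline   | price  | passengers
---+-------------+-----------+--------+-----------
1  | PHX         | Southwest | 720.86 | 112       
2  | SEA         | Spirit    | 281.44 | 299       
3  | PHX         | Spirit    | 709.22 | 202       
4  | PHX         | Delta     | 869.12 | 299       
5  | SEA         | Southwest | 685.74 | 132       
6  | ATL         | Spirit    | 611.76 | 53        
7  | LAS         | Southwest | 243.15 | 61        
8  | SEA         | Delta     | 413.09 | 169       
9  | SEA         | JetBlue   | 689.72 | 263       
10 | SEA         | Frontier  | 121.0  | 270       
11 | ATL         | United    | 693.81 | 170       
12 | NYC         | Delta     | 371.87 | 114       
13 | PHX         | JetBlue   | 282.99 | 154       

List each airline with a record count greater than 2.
SELECT airline, COUNT(*) as cnt
FROM flights
GROUP BY airline
HAVING COUNT(*) > 2

Result:
  Delta: 3
  Southwest: 3
  Spirit: 3

Note: HAVING filters groups after aggregation, WHERE filters rows before.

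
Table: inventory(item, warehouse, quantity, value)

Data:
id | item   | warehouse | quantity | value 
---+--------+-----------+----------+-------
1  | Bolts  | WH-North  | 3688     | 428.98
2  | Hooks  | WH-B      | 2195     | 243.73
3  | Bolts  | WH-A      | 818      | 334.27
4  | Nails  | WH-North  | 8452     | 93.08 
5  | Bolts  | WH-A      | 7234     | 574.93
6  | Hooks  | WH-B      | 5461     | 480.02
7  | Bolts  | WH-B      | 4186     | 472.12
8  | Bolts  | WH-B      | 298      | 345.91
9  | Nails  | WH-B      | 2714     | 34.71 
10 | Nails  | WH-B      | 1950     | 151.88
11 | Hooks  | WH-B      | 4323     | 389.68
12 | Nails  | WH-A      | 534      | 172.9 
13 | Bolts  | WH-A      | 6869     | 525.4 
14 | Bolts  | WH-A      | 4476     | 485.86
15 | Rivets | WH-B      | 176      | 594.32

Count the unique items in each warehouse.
SELECT warehouse, COUNT(DISTINCT item)
FROM inventory
GROUP BY warehouse

Result:
  WH-A: 2 distinct
  WH-B: 4 distinct
  WH-North: 2 distinct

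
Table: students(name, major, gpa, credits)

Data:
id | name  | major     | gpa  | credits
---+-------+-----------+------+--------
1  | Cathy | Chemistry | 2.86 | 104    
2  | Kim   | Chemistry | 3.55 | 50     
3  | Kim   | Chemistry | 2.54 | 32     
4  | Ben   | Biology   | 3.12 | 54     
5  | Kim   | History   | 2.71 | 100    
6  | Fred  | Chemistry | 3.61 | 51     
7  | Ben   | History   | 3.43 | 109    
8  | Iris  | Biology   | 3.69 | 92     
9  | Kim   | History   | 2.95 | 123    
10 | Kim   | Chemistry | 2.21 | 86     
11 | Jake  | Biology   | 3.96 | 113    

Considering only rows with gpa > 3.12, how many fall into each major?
SELECT major, COUNT(*)
FROM students
WHERE gpa > 3.12
GROUP BY major

Note: WHERE filters rows before grouping.

Result:
  Biology: 2
  Chemistry: 2
  History: 1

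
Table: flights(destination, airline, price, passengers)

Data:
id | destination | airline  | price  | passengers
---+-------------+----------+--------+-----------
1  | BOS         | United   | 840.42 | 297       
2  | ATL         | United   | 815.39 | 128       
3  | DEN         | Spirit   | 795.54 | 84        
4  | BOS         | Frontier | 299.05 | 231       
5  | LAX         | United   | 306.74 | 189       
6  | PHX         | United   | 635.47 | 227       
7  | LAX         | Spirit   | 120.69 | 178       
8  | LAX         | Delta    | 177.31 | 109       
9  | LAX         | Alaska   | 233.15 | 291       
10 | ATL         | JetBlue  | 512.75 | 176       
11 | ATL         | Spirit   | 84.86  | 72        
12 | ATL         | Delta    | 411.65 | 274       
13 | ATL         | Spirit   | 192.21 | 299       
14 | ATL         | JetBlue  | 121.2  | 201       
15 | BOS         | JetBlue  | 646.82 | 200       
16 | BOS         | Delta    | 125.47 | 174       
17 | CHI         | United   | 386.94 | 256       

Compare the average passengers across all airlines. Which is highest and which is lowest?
SELECT airline, AVG(passengers)
FROM flights
GROUP BY airline
ORDER BY AVG(passengers)

All groups:
  Spirit: 158.25
  Delta: 185.67
  JetBlue: 192.33
  United: 219.40
  Frontier: 231.00
  Alaska: 291.00

Highest: Alaska (291.00)
Lowest: Spirit (158.25)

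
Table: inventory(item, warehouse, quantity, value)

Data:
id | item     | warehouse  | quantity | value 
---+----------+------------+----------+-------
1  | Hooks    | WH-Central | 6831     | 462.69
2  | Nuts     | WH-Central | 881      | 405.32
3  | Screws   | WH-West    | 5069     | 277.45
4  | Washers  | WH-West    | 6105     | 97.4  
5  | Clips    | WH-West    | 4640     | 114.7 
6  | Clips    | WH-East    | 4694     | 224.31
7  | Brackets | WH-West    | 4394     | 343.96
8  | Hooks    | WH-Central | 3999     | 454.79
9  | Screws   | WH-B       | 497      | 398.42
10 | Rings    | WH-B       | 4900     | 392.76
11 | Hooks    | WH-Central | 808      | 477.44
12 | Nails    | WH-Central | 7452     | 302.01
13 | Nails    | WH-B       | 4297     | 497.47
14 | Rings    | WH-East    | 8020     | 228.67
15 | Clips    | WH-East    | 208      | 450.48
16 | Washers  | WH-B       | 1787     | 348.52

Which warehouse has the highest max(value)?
SELECT warehouse, MAX(value) as val
FROM inventory
GROUP BY warehouse
ORDER BY val DESC
LIMIT 1

Result: WH-B with max(value) = 497.47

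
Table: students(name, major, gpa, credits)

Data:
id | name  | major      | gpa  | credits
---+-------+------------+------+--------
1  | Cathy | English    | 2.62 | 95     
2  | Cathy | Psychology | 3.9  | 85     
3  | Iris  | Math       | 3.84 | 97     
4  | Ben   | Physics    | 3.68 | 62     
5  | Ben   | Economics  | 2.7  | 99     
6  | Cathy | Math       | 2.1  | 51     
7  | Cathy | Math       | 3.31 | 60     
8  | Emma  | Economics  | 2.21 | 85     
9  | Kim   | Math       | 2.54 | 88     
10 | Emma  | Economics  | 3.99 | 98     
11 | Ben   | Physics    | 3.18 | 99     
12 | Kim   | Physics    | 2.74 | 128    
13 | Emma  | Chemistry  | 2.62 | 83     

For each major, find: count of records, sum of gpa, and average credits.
SELECT major,
       COUNT(*) as cnt,
       SUM(gpa) as total_gpa,
       AVG(credits) as avg_credits
FROM students
GROUP BY major

Result:
  Chemistry: 1 records, 2.62 total gpa, 83.00 avg credits
  Economics: 3 records, 8.90 total gpa, 94.00 avg credits
  English: 1 records, 2.62 total gpa, 95.00 avg credits
  Math: 4 records, 11.79 total gpa, 74.00 avg credits
  Physics: 3 records, 9.60 total gpa, 96.33 avg credits
  Psychology: 1 records, 3.90 total gpa, 85.00 avg credits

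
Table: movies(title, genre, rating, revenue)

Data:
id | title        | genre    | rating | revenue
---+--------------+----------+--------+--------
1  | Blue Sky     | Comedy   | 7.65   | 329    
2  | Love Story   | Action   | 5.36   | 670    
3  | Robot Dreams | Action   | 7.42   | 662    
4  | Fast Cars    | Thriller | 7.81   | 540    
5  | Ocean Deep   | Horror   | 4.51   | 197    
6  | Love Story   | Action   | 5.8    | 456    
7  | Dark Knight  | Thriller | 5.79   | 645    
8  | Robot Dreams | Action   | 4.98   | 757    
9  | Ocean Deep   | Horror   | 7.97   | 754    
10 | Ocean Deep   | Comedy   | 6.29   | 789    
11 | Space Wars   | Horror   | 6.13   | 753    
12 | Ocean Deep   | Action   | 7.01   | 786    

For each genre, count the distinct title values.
SELECT genre, COUNT(DISTINCT title)
FROM movies
GROUP BY genre

Result:
  Action: 3 distinct
  Comedy: 2 distinct
  Horror: 2 distinct
  Thriller: 2 distinct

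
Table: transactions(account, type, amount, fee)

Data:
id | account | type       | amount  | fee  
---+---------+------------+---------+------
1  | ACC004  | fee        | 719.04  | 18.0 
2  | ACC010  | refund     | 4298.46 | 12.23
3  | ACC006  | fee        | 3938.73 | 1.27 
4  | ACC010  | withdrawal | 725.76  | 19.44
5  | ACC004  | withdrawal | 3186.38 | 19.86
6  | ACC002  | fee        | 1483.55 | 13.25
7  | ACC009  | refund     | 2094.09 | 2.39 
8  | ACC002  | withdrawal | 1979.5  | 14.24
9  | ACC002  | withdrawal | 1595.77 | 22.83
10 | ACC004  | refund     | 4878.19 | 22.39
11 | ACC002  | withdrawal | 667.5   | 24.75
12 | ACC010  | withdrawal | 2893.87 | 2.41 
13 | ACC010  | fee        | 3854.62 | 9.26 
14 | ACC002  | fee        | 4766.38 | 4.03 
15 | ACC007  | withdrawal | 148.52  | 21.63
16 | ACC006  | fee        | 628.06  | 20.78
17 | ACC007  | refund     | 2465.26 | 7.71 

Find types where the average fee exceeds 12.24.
SELECT type, AVG(fee)
FROM transactions
GROUP BY type
HAVING AVG(fee) > 12.24

Result:
  withdrawal: avg=17.88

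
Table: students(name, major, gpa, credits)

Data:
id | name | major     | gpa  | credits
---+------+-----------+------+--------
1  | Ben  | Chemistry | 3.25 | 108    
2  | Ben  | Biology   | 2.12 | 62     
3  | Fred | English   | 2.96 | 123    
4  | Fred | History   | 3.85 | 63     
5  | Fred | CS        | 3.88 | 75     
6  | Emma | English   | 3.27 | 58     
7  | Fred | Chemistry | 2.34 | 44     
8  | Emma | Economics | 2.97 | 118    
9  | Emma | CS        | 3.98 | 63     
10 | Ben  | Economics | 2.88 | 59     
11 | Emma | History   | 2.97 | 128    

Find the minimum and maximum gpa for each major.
SELECT major, MIN(gpa), MAX(gpa)
FROM students
GROUP BY major

Result:
  Biology: min=2.12, max=2.12
  CS: min=3.88, max=3.98
  Chemistry: min=2.34, max=3.25
  Economics: min=2.88, max=2.97
  English: min=2.96, max=3.27
  History: min=2.97, max=3.85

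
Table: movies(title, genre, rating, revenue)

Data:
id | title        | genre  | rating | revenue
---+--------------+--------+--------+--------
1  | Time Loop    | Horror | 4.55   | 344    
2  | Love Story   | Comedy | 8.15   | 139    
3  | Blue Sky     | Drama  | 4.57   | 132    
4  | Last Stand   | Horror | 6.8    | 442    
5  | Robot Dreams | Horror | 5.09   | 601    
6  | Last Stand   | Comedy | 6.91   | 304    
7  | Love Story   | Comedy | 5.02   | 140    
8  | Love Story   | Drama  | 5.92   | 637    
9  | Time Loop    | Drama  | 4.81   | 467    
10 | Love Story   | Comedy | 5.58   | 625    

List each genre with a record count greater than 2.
SELECT genre, COUNT(*) as cnt
FROM movies
GROUP BY genre
HAVING COUNT(*) > 2

Result:
  Comedy: 4
  Drama: 3
  Horror: 3

Note: HAVING filters groups after aggregation, WHERE filters rows before.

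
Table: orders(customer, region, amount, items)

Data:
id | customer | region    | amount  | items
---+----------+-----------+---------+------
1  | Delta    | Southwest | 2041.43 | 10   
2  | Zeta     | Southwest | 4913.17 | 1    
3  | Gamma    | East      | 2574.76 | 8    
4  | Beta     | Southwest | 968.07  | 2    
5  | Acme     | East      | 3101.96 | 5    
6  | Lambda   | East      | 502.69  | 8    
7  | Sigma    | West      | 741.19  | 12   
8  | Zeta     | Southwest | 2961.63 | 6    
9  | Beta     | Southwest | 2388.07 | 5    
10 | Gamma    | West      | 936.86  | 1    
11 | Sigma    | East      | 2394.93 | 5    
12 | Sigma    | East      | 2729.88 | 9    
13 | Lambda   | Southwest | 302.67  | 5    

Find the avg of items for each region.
SELECT region, AVG(items) as result
FROM orders
GROUP BY region

Result:
  East: 7.00
  Southwest: 4.83
  West: 6.50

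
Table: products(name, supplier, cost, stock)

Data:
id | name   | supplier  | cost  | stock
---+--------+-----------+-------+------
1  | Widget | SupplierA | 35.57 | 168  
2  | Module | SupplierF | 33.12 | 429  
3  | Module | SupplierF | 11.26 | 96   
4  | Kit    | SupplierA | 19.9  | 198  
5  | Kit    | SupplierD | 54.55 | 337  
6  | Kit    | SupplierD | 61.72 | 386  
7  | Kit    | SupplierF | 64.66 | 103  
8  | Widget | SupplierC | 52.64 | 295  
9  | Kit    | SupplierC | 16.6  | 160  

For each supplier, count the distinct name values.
SELECT supplier, COUNT(DISTINCT name)
FROM products
GROUP BY supplier

Result:
  SupplierA: 2 distinct
  SupplierC: 2 distinct
  SupplierD: 1 distinct
  SupplierF: 2 distinct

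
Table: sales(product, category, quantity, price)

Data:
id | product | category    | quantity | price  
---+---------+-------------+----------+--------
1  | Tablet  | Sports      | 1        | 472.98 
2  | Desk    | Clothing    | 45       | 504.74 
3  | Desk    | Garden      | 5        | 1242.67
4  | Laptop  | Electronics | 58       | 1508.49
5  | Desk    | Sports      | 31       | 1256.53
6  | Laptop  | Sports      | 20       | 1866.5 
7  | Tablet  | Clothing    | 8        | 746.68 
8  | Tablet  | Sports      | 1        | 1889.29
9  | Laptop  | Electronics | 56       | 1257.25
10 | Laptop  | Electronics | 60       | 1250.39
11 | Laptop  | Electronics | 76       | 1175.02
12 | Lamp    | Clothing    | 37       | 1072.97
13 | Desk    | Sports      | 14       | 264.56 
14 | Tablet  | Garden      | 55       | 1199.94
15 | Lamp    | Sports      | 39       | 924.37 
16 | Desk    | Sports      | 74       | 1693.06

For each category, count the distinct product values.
SELECT category, COUNT(DISTINCT product)
FROM sales
GROUP BY category

Result:
  Clothing: 3 distinct
  Electronics: 1 distinct
  Garden: 2 distinct
  Sports: 4 distinct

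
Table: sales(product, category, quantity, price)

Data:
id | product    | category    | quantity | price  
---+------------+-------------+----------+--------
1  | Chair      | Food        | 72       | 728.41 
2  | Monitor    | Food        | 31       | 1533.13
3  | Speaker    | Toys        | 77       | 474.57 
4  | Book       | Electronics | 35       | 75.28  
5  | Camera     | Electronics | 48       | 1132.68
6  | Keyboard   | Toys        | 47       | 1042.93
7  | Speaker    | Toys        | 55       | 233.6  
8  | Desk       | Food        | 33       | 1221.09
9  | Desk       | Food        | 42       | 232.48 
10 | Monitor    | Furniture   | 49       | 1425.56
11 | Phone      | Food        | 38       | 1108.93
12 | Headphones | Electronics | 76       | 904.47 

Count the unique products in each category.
SELECT category, COUNT(DISTINCT product)
FROM sales
GROUP BY category

Result:
  Electronics: 3 distinct
  Food: 4 distinct
  Furniture: 1 distinct
  Toys: 2 distinct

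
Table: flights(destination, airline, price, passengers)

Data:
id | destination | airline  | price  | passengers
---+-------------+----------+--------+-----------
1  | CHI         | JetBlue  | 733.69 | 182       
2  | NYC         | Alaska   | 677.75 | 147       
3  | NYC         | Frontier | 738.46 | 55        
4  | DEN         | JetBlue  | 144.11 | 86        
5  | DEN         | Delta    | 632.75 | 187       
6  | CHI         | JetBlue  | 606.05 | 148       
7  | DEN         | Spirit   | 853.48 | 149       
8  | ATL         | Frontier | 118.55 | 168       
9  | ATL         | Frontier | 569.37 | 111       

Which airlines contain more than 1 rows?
SELECT airline, COUNT(*) as cnt
FROM flights
GROUP BY airline
HAVING COUNT(*) > 1

Result:
  Frontier: 3
  JetBlue: 3

Note: HAVING filters groups after aggregation, WHERE filters rows before.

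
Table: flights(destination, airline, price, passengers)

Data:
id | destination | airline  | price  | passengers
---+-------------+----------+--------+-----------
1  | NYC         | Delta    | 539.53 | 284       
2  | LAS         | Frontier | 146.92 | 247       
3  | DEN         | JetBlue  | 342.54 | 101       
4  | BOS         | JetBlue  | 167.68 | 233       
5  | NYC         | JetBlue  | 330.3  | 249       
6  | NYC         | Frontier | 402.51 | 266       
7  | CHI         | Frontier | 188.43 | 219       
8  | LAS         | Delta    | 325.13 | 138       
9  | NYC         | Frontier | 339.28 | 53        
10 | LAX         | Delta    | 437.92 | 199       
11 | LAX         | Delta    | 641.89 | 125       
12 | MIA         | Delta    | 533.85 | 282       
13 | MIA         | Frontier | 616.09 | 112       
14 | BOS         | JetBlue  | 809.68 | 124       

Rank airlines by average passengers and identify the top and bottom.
SELECT airline, AVG(passengers)
FROM flights
GROUP BY airline
ORDER BY AVG(passengers)

All groups:
  JetBlue: 176.75
  Frontier: 179.40
  Delta: 205.60

Highest: Delta (205.60)
Lowest: JetBlue (176.75)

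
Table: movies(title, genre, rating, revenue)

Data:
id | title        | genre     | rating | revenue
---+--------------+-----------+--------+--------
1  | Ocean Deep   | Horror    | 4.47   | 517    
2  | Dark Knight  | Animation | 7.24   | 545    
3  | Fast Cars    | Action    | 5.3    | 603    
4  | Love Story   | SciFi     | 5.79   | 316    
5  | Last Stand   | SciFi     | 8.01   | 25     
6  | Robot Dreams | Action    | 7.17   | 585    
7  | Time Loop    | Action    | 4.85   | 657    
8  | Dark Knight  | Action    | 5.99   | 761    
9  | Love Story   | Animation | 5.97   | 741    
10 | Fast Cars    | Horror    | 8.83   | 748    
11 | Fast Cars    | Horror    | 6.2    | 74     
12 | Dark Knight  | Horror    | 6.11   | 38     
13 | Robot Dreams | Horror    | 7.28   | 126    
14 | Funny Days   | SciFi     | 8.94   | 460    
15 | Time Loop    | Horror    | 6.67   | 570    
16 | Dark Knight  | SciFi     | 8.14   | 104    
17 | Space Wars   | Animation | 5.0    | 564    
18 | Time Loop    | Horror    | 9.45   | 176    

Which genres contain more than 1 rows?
SELECT genre, COUNT(*) as cnt
FROM movies
GROUP BY genre
HAVING COUNT(*) > 1

Result:
  Action: 4
  Animation: 3
  Horror: 7
  SciFi: 4

Note: HAVING filters groups after aggregation, WHERE filters rows before.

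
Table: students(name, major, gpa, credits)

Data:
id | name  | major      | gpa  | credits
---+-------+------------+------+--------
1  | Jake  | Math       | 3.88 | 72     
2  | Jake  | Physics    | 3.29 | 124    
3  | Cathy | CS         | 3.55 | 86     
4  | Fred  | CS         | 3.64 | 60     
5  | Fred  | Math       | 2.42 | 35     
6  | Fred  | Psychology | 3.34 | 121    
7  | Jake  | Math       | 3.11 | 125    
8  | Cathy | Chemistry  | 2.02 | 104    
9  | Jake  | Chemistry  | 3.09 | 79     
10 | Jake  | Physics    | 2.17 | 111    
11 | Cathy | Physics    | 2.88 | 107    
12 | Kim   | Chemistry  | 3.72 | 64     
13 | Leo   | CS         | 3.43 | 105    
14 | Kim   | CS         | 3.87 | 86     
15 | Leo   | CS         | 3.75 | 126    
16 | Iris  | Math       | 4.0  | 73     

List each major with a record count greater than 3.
SELECT major, COUNT(*) as cnt
FROM students
GROUP BY major
HAVING COUNT(*) > 3

Result:
  CS: 5
  Math: 4

Note: HAVING filters groups after aggregation, WHERE filters rows before.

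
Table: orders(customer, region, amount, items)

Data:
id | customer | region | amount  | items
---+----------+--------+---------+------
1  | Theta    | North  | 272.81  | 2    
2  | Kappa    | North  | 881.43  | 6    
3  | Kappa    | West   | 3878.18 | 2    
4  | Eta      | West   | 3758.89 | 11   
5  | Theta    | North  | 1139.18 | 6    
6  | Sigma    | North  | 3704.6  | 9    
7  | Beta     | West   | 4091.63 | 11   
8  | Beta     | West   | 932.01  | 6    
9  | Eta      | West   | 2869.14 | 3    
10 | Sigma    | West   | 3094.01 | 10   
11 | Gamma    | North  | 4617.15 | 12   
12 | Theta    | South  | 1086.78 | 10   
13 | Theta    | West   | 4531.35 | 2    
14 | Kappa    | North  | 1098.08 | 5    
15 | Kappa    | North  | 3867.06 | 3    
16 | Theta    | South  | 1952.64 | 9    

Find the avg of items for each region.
SELECT region, AVG(items) as result
FROM orders
GROUP BY region

Result:
  North: 6.14
  South: 9.50
  West: 6.43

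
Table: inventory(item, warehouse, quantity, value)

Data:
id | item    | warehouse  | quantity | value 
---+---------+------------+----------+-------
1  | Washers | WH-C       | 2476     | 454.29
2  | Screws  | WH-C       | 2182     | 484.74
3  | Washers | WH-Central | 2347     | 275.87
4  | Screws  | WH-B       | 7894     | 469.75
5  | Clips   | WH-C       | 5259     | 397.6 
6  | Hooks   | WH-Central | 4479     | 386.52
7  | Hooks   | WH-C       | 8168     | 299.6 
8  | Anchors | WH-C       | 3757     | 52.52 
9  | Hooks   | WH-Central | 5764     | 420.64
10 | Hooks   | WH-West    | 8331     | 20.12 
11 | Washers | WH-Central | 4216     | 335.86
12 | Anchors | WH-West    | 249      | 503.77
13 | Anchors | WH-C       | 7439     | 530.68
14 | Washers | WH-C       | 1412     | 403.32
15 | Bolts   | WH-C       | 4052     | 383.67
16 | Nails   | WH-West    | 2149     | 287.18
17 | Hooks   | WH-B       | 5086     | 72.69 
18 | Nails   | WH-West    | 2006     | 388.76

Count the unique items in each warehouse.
SELECT warehouse, COUNT(DISTINCT item)
FROM inventory
GROUP BY warehouse

Result:
  WH-B: 2 distinct
  WH-C: 6 distinct
  WH-Central: 2 distinct
  WH-West: 3 distinct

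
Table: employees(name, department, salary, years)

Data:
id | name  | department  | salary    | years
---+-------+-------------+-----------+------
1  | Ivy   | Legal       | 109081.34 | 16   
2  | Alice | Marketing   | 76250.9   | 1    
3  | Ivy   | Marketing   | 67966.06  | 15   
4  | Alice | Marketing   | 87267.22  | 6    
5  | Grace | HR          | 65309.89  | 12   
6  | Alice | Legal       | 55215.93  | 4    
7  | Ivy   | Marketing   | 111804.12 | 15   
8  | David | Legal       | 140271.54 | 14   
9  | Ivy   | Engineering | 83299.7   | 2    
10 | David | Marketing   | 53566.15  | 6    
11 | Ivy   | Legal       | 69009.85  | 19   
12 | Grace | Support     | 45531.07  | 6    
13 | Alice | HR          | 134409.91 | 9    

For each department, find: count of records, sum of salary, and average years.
SELECT department,
       COUNT(*) as cnt,
       SUM(salary) as total_salary,
       AVG(years) as avg_years
FROM employees
GROUP BY department

Result:
  Engineering: 1 records, 83299.70 total salary, 2.00 avg years
  HR: 2 records, 199719.80 total salary, 10.50 avg years
  Legal: 4 records, 373578.66 total salary, 13.25 avg years
  Marketing: 5 records, 396854.45 total salary, 8.60 avg years
  Support: 1 records, 45531.07 total salary, 6.00 avg years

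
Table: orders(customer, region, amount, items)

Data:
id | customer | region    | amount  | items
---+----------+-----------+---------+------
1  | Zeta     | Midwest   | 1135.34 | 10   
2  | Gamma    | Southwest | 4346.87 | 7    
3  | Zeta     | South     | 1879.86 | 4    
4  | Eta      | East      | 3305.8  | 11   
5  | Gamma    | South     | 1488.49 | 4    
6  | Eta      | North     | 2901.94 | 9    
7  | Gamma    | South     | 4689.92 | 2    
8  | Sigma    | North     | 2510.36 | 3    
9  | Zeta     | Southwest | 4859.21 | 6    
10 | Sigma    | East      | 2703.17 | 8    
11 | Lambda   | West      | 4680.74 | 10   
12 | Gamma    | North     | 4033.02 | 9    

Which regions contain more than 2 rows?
SELECT region, COUNT(*) as cnt
FROM orders
GROUP BY region
HAVING COUNT(*) > 2

Result:
  North: 3
  South: 3

Note: HAVING filters groups after aggregation, WHERE filters rows before.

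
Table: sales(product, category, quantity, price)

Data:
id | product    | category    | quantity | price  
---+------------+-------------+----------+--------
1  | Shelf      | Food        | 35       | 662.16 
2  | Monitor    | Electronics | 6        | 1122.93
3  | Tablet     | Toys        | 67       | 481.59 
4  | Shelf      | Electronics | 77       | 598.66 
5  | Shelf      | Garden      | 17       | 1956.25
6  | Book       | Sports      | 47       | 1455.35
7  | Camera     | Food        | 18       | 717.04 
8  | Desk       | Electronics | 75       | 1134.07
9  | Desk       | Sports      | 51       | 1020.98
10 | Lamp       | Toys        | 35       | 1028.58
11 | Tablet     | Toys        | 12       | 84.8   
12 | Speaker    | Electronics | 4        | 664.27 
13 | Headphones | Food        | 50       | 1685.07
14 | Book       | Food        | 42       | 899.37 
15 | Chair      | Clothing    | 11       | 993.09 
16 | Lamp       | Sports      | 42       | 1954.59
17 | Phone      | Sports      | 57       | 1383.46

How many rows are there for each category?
SELECT category, COUNT(*) as count
FROM sales
GROUP BY category

Result:
  Clothing: 1
  Electronics: 4
  Food: 4
  Garden: 1
  Sports: 4
  Toys: 3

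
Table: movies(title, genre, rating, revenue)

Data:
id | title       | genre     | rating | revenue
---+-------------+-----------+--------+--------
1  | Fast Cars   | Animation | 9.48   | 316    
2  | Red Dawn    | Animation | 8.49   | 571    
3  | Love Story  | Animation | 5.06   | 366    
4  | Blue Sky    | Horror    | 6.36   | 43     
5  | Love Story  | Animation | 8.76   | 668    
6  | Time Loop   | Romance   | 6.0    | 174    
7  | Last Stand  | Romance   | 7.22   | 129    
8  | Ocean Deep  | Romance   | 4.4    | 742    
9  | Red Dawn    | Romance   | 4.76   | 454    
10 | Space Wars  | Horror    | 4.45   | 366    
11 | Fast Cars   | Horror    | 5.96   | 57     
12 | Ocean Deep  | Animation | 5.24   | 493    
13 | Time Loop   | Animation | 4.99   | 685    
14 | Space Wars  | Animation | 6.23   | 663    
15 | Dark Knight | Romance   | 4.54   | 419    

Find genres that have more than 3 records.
SELECT genre, COUNT(*) as cnt
FROM movies
GROUP BY genre
HAVING COUNT(*) > 3

Result:
  Animation: 7
  Romance: 5

Note: HAVING filters groups after aggregation, WHERE filters rows before.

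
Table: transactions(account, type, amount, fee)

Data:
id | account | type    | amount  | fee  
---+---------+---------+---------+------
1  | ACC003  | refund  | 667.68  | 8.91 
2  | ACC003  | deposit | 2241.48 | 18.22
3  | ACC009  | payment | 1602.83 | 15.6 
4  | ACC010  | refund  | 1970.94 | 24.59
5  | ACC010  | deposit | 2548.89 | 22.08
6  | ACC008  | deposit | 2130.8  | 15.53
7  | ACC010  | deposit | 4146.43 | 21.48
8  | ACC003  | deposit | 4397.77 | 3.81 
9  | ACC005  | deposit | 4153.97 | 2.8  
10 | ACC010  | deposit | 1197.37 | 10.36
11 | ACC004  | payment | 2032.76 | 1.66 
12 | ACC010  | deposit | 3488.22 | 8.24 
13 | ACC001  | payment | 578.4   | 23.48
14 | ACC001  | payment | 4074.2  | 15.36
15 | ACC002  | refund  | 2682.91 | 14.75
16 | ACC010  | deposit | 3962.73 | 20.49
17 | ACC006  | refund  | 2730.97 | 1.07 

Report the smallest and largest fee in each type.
SELECT type, MIN(fee), MAX(fee)
FROM transactions
GROUP BY type

Result:
  deposit: min=2.80, max=22.08
  payment: min=1.66, max=23.48
  refund: min=1.07, max=24.59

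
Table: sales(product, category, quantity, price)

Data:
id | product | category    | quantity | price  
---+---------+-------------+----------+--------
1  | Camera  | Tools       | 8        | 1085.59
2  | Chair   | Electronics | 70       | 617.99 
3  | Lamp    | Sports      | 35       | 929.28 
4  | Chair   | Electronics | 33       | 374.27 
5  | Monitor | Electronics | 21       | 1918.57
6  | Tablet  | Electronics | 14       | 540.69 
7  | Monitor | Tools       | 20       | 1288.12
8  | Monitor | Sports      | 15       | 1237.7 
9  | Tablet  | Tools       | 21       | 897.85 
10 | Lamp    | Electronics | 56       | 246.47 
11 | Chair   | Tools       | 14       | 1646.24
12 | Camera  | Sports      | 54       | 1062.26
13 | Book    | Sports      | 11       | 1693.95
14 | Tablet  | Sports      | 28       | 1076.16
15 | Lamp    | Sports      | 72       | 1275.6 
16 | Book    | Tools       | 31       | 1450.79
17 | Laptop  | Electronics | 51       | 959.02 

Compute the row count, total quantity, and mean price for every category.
SELECT category,
       COUNT(*) as cnt,
       SUM(quantity) as total_quantity,
       AVG(price) as avg_price
FROM sales
GROUP BY category

Result:
  Electronics: 6 records, 245 total quantity, 776.17 avg price
  Sports: 6 records, 215 total quantity, 1212.49 avg price
  Tools: 5 records, 94 total quantity, 1273.72 avg price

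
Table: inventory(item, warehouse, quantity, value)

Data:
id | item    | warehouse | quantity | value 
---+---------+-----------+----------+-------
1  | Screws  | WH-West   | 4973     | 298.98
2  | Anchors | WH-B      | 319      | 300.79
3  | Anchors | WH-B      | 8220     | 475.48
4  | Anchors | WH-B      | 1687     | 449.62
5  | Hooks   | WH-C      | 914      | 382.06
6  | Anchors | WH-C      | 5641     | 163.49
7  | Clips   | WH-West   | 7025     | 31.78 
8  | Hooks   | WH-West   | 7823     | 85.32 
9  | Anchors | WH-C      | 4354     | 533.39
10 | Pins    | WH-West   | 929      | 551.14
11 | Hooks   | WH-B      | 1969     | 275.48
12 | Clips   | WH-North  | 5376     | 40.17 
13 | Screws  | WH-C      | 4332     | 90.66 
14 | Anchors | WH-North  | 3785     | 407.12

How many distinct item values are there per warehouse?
SELECT warehouse, COUNT(DISTINCT item)
FROM inventory
GROUP BY warehouse

Result:
  WH-B: 2 distinct
  WH-C: 3 distinct
  WH-North: 2 distinct
  WH-West: 4 distinct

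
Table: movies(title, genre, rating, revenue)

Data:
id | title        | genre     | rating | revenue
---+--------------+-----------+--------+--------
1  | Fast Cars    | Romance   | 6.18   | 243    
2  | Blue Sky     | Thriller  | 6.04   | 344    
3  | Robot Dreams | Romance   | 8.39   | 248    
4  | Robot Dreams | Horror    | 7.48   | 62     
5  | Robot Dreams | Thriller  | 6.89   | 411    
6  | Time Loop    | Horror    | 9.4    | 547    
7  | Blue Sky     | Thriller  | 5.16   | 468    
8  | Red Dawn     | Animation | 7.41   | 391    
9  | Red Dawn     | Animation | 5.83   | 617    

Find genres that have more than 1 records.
SELECT genre, COUNT(*) as cnt
FROM movies
GROUP BY genre
HAVING COUNT(*) > 1

Result:
  Animation: 2
  Horror: 2
  Romance: 2
  Thriller: 3

Note: HAVING filters groups after aggregation, WHERE filters rows before.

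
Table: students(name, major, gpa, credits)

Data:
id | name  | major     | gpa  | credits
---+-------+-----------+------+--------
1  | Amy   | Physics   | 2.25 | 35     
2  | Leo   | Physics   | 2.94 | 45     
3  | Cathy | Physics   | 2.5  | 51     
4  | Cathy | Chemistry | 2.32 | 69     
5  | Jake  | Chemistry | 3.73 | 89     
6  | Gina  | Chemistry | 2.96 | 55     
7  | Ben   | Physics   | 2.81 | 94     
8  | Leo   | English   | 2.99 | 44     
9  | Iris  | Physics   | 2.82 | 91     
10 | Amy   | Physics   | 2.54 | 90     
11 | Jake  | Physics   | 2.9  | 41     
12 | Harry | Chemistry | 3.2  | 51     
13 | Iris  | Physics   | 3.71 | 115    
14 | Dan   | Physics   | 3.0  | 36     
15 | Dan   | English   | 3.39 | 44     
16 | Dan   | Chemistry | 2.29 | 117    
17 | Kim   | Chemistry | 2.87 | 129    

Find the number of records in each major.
SELECT major, COUNT(*) as count
FROM students
GROUP BY major

Result:
  Chemistry: 6
  English: 2
  Physics: 9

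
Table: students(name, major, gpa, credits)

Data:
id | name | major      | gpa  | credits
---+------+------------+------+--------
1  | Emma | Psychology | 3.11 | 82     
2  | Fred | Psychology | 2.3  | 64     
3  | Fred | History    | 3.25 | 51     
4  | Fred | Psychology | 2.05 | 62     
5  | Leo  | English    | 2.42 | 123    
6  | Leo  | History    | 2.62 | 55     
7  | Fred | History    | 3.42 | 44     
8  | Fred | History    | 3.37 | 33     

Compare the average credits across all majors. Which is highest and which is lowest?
SELECT major, AVG(credits)
FROM students
GROUP BY major
ORDER BY AVG(credits)

All groups:
  History: 45.75
  Psychology: 69.33
  English: 123.00

Highest: English (123.00)
Lowest: History (45.75)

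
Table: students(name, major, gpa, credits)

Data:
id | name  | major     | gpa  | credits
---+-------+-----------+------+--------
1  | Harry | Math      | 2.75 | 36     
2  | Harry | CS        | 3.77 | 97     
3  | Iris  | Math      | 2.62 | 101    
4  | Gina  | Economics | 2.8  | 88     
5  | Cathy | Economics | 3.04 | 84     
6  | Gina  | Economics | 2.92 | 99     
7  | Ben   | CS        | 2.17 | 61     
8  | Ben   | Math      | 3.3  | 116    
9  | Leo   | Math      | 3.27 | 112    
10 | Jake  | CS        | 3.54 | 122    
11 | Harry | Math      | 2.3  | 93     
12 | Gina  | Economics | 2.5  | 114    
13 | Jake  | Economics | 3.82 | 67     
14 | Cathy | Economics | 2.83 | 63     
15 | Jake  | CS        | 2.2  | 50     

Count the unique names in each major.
SELECT major, COUNT(DISTINCT name)
FROM students
GROUP BY major

Result:
  CS: 3 distinct
  Economics: 3 distinct
  Math: 4 distinct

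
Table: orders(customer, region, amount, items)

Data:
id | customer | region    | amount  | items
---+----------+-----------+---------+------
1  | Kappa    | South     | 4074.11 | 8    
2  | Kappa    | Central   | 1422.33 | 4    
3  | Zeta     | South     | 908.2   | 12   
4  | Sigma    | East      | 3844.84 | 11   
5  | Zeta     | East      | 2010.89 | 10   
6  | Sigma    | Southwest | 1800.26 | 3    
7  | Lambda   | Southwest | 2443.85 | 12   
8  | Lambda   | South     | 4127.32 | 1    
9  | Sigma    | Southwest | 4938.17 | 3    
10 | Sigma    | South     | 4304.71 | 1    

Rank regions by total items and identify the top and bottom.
SELECT region, SUM(items)
FROM orders
GROUP BY region
ORDER BY SUM(items)

All groups:
  Central: 4
  Southwest: 18
  East: 21
  South: 22

Highest: South (22)
Lowest: Central (4)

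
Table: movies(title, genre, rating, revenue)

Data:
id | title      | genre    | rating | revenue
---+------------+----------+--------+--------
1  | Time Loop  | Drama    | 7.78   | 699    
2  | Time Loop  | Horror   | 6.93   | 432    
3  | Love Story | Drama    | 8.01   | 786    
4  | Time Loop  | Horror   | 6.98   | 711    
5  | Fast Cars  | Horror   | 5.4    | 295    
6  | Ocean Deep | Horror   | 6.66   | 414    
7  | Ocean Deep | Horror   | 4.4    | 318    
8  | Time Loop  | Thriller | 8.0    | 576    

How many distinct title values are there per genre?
SELECT genre, COUNT(DISTINCT title)
FROM movies
GROUP BY genre

Result:
  Drama: 2 distinct
  Horror: 3 distinct
  Thriller: 1 distinct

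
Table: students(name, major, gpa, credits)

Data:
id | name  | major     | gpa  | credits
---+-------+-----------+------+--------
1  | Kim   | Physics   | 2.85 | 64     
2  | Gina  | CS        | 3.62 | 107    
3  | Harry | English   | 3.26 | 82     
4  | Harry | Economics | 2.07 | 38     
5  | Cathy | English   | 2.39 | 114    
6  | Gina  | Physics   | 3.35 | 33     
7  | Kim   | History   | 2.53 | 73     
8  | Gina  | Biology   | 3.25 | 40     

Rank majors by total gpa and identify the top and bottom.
SELECT major, SUM(gpa)
FROM students
GROUP BY major
ORDER BY SUM(gpa)

All groups:
  Economics: 2.07
  History: 2.53
  Biology: 3.25
  CS: 3.62
  English: 5.65
  Physics: 6.20

Highest: Physics (6.20)
Lowest: Economics (2.07)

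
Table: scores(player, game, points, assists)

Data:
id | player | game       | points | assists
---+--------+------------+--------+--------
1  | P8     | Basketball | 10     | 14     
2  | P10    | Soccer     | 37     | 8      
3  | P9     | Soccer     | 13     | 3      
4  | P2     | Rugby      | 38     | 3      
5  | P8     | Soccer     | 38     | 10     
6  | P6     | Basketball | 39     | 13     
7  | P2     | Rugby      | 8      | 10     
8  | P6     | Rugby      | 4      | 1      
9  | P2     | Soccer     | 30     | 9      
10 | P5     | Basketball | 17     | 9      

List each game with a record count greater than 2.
SELECT game, COUNT(*) as cnt
FROM scores
GROUP BY game
HAVING COUNT(*) > 2

Result:
  Basketball: 3
  Rugby: 3
  Soccer: 4

Note: HAVING filters groups after aggregation, WHERE filters rows before.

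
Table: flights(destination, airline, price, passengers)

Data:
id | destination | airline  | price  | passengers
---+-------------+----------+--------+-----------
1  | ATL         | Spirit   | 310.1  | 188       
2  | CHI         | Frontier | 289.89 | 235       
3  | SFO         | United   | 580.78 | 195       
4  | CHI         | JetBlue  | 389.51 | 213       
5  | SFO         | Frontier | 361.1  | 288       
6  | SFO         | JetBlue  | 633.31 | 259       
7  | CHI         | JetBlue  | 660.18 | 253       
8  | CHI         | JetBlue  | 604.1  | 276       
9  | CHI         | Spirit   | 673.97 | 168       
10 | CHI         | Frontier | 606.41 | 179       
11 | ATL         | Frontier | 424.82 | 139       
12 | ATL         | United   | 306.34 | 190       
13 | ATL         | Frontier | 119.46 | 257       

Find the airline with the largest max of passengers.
SELECT airline, MAX(passengers) as val
FROM flights
GROUP BY airline
ORDER BY val DESC
LIMIT 1

Result: Frontier with max(passengers) = 288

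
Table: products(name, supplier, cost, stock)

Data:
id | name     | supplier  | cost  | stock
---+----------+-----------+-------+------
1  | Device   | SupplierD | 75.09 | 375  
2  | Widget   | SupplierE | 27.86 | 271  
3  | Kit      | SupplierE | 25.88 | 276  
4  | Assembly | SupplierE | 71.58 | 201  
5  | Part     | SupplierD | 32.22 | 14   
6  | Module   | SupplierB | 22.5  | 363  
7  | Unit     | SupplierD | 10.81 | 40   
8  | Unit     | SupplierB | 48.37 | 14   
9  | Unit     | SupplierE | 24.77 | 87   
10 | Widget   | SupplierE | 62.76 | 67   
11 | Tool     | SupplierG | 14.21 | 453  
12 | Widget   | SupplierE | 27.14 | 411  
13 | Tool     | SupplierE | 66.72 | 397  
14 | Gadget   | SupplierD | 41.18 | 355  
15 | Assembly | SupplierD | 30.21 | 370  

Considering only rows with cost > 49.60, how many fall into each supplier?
SELECT supplier, COUNT(*)
FROM products
WHERE cost > 49.60
GROUP BY supplier

Note: WHERE filters rows before grouping.

Result:
  SupplierD: 1
  SupplierE: 3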